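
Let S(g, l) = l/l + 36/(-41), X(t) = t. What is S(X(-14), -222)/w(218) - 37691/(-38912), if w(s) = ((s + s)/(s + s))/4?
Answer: 2323571/1595392 ≈ 1.4564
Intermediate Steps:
w(s) = ¼ (w(s) = ((2*s)/((2*s)))*(¼) = ((2*s)*(1/(2*s)))*(¼) = 1*(¼) = ¼)
S(g, l) = 5/41 (S(g, l) = 1 + 36*(-1/41) = 1 - 36/41 = 5/41)
S(X(-14), -222)/w(218) - 37691/(-38912) = 5/(41*(¼)) - 37691/(-38912) = (5/41)*4 - 37691*(-1/38912) = 20/41 + 37691/38912 = 2323571/1595392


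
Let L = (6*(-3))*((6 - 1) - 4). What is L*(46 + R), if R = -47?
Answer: 18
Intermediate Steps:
L = -18 (L = -18*(5 - 4) = -18*1 = -18)
L*(46 + R) = -18*(46 - 47) = -18*(-1) = 18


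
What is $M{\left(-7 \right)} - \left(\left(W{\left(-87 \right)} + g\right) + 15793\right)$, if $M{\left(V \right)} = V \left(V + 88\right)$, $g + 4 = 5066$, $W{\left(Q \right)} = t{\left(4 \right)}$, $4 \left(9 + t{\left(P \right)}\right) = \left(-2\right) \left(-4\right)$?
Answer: $-21415$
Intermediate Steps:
$t{\left(P \right)} = -7$ ($t{\left(P \right)} = -9 + \frac{\left(-2\right) \left(-4\right)}{4} = -9 + \frac{1}{4} \cdot 8 = -9 + 2 = -7$)
$W{\left(Q \right)} = -7$
$g = 5062$ ($g = -4 + 5066 = 5062$)
$M{\left(V \right)} = V \left(88 + V\right)$
$M{\left(-7 \right)} - \left(\left(W{\left(-87 \right)} + g\right) + 15793\right) = - 7 \left(88 - 7\right) - \left(\left(-7 + 5062\right) + 15793\right) = \left(-7\right) 81 - \left(5055 + 15793\right) = -567 - 20848 = -21415$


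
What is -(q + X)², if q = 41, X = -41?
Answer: 0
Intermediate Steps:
-(q + X)² = -(41 - 41)² = -1*0² = -1*0 = 0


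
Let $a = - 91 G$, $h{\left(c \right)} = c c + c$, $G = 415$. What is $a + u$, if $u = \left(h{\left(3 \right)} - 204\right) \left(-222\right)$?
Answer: $4859$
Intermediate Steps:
$h{\left(c \right)} = c + c^{2}$ ($h{\left(c \right)} = c^{2} + c = c + c^{2}$)
$a = -37765$ ($a = \left(-91\right) 415 = -37765$)
$u = 42624$ ($u = \left(3 \left(1 + 3\right) - 204\right) \left(-222\right) = \left(3 \cdot 4 - 204\right) \left(-222\right) = \left(12 - 204\right) \left(-222\right) = \left(-192\right) \left(-222\right) = 42624$)
$a + u = -37765 + 42624 = 4859$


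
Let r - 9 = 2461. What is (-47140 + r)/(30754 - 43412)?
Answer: 22335/6329 ≈ 3.5290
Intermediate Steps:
r = 2470 (r = 9 + 2461 = 2470)
(-47140 + r)/(30754 - 43412) = (-47140 + 2470)/(30754 - 43412) = -44670/(-12658) = -44670*(-1/12658) = 22335/6329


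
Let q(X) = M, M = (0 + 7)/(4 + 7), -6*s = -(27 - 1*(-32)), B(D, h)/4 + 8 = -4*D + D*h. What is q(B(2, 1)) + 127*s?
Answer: 82465/66 ≈ 1249.5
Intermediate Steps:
B(D, h) = -32 - 16*D + 4*D*h (B(D, h) = -32 + 4*(-4*D + D*h) = -32 + (-16*D + 4*D*h) = -32 - 16*D + 4*D*h)
s = 59/6 (s = -(-1)*(27 - 1*(-32))/6 = -(-1)*(27 + 32)/6 = -(-1)*59/6 = -1/6*(-59) = 59/6 ≈ 9.8333)
M = 7/11 ≈ 0.63636
q(X) = 7/11
q(B(2, 1)) + 127*s = 7/11 + 127*(59/6) = 7/11 + 7493/6 = 82465/66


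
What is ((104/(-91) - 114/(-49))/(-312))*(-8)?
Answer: 58/1911 ≈ 0.030351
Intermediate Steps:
((104/(-91) - 114/(-49))/(-312))*(-8) = ((104*(-1/91) - 114*(-1/49))*(-1/312))*(-8) = ((-8/7 + 114/49)*(-1/312))*(-8) = ((58/49)*(-1/312))*(-8) = -29/7644*(-8) = 58/1911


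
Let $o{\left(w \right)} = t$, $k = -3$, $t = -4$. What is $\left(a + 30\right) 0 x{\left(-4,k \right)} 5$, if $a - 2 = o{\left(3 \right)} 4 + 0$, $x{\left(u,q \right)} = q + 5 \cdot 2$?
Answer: $0$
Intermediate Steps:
$o{\left(w \right)} = -4$
$x{\left(u,q \right)} = 10 + q$ ($x{\left(u,q \right)} = q + 10 = 10 + q$)
$a = -14$ ($a = 2 + \left(\left(-4\right) 4 + 0\right) = 2 + \left(-16 + 0\right) = 2 - 16 = -14$)
$\left(a + 30\right) 0 x{\left(-4,k \right)} 5 = \left(-14 + 30\right) 0 \left(10 - 3\right) 5 = 16 \cdot 0 \cdot 7 \cdot 5 = 16 \cdot 0 \cdot 5 = 16 \cdot 0 = 0$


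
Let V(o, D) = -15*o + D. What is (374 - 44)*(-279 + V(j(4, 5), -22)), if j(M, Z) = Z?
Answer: -124080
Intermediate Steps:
V(o, D) = D - 15*o
(374 - 44)*(-279 + V(j(4, 5), -22)) = (374 - 44)*(-279 + (-22 - 15*5)) = 330*(-279 + (-22 - 75)) = 330*(-279 - 97) = 330*(-376) = -124080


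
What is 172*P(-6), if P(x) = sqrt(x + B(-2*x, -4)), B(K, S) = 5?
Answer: 172*I ≈ 172.0*I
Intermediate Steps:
P(x) = sqrt(5 + x) (P(x) = sqrt(x + 5) = sqrt(5 + x))
172*P(-6) = 172*sqrt(5 - 6) = 172*sqrt(-1) = 172*I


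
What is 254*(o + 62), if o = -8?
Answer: 13716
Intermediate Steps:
254*(o + 62) = 254*(-8 + 62) = 254*54 = 13716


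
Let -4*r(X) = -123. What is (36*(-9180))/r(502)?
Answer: -440640/41 ≈ -10747.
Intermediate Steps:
r(X) = 123/4 (r(X) = -¼*(-123) = 123/4)
(36*(-9180))/r(502) = (36*(-9180))/(123/4) = -330480*4/123 = -440640/41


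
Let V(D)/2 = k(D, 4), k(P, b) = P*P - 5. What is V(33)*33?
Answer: 71544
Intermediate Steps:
k(P, b) = -5 + P² (k(P, b) = P² - 5 = -5 + P²)
V(D) = -10 + 2*D² (V(D) = 2*(-5 + D²) = -10 + 2*D²)
V(33)*33 = (-10 + 2*33²)*33 = (-10 + 2*1089)*33 = (-10 + 2178)*33 = 2168*33 = 71544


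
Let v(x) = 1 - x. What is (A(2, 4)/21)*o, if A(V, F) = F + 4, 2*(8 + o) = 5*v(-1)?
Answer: -8/7 ≈ -1.1429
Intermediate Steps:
o = -3 (o = -8 + (5*(1 - 1*(-1)))/2 = -8 + (5*(1 + 1))/2 = -8 + (5*2)/2 = -8 + (1/2)*10 = -8 + 5 = -3)
A(V, F) = 4 + F
(A(2, 4)/21)*o = ((4 + 4)/21)*(-3) = (8*(1/21))*(-3) = (8/21)*(-3) = -8/7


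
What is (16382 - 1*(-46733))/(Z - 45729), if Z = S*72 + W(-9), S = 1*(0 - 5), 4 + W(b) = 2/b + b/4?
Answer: -174780/127649 ≈ -1.3692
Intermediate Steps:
W(b) = -4 + 2/b + b/4 (W(b) = -4 + (2/b + b/4) = -4 + 2/b + b/4)
S = -5 (S = 1*(-5) = -5)
Z = -13193/36 (Z = -5*72 + (-4 + 2/(-9) + (1/4)*(-9)) = -360 + (-4 + 2*(-1/9) - 9/4) = -360 + (-4 - 2/9 - 9/4) = -360 - 233/36 = -13193/36 ≈ -366.47)
(16382 - 1*(-46733))/(Z - 45729) = (16382 - 1*(-46733))/(-13193/36 - 45729) = (16382 + 46733)/(-1659437/36) = 63115*(-36/1659437) = -174780/127649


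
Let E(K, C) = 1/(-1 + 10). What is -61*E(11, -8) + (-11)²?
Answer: 1028/9 ≈ 114.22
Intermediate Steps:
E(K, C) = ⅑ (E(K, C) = 1/9 = ⅑)
-61*E(11, -8) + (-11)² = -61*⅑ + (-11)² = -61/9 + 121 = 1028/9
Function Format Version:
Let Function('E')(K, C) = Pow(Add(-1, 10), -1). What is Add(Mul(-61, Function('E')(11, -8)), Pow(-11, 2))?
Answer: Rational(1028, 9) ≈ 114.22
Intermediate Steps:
Function('E')(K, C) = Rational(1, 9) (Function('E')(K, C) = Pow(9, -1) = Rational(1, 9))
Add(Mul(-61, Function('E')(11, -8)), Pow(-11, 2)) = Add(Mul(-61, Rational(1, 9)), Pow(-11, 2)) = Add(Rational(-61, 9), 121) = Rational(1028, 9)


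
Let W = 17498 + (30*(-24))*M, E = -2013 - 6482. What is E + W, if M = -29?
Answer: 29883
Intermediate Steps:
E = -8495
W = 38378 (W = 17498 + (30*(-24))*(-29) = 17498 - 720*(-29) = 17498 + 20880 = 38378)
E + W = -8495 + 38378 = 29883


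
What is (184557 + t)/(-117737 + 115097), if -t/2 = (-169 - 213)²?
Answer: 107291/2640 ≈ 40.641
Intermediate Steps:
t = -291848 (t = -2*(-169 - 213)² = -2*(-382)² = -2*145924 = -291848)
(184557 + t)/(-117737 + 115097) = (184557 - 291848)/(-117737 + 115097) = -107291/(-2640) = -107291*(-1/2640) = 107291/2640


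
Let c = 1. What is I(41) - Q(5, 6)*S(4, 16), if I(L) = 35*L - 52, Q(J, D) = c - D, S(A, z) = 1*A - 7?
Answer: 1368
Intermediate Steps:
S(A, z) = -7 + A (S(A, z) = A - 7 = -7 + A)
Q(J, D) = 1 - D
I(L) = -52 + 35*L
I(41) - Q(5, 6)*S(4, 16) = (-52 + 35*41) - (1 - 1*6)*(-7 + 4) = (-52 + 1435) - (1 - 6)*(-3) = 1383 - (-5)*(-3) = 1383 - 1*15 = 1383 - 15 = 1368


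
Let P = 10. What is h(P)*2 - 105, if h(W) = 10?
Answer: -85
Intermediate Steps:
h(P)*2 - 105 = 10*2 - 105 = 20 - 105 = -85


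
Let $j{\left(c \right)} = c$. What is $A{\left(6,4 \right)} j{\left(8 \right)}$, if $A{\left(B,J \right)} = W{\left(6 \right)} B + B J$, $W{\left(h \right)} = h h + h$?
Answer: $2208$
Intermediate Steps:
$W{\left(h \right)} = h + h^{2}$ ($W{\left(h \right)} = h^{2} + h = h + h^{2}$)
$A{\left(B,J \right)} = 42 B + B J$ ($A{\left(B,J \right)} = 6 \left(1 + 6\right) B + B J = 6 \cdot 7 B + B J = 42 B + B J$)
$A{\left(6,4 \right)} j{\left(8 \right)} = 6 \left(42 + 4\right) 8 = 6 \cdot 46 \cdot 8 = 276 \cdot 8 = 2208$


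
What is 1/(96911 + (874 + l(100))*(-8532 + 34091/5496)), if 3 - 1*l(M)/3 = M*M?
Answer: 5496/1364890632233 ≈ 4.0267e-9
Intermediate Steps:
l(M) = 9 - 3*M**2 (l(M) = 9 - 3*M*M = 9 - 3*M**2)
1/(96911 + (874 + l(100))*(-8532 + 34091/5496)) = 1/(96911 + (874 + (9 - 3*100**2))*(-8532 + 34091/5496)) = 1/(96911 + (874 + (9 - 3*10000))*(-8532 + 34091*(1/5496))) = 1/(96911 + (874 + (9 - 30000))*(-8532 + 34091/5496)) = 1/(96911 + (874 - 29991)*(-46857781/5496)) = 1/(96911 - 29117*(-46857781/5496)) = 1/(96911 + 1364358009377/5496) = 1/(1364890632233/5496) = 5496/1364890632233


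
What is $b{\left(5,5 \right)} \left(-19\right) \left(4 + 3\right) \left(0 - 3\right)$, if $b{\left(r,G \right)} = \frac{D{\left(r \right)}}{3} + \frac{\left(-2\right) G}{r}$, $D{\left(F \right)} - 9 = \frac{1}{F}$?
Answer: $\frac{2128}{5} \approx 425.6$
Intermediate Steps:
$D{\left(F \right)} = 9 + \frac{1}{F}$
$b{\left(r,G \right)} = 3 + \frac{1}{3 r} - \frac{2 G}{r}$ ($b{\left(r,G \right)} = \frac{9 + \frac{1}{r}}{3} + \frac{\left(-2\right) G}{r} = \left(9 + \frac{1}{r}\right) \frac{1}{3} - \frac{2 G}{r} = \left(3 + \frac{1}{3 r}\right) - \frac{2 G}{r} = 3 + \frac{1}{3 r} - \frac{2 G}{r}$)
$b{\left(5,5 \right)} \left(-19\right) \left(4 + 3\right) \left(0 - 3\right) = \frac{1 - 30 + 9 \cdot 5}{3 \cdot 5} \left(-19\right) \left(4 + 3\right) \left(0 - 3\right) = \frac{1}{3} \cdot \frac{1}{5} \left(1 - 30 + 45\right) \left(-19\right) 7 \left(-3\right) = \frac{1}{3} \cdot \frac{1}{5} \cdot 16 \left(-19\right) \left(-21\right) = \frac{16}{15} \left(-19\right) \left(-21\right) = \left(- \frac{304}{15}\right) \left(-21\right) = \frac{2128}{5}$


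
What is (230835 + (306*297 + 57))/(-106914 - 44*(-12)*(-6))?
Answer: -53629/18347 ≈ -2.9230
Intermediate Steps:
(230835 + (306*297 + 57))/(-106914 - 44*(-12)*(-6)) = (230835 + (90882 + 57))/(-106914 + 528*(-6)) = (230835 + 90939)/(-106914 - 3168) = 321774/(-110082) = 321774*(-1/110082) = -53629/18347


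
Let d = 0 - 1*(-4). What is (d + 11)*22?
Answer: 330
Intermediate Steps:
d = 4 (d = 0 + 4 = 4)
(d + 11)*22 = (4 + 11)*22 = 15*22 = 330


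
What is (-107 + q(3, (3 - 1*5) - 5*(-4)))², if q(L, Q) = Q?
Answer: 7921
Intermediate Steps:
(-107 + q(3, (3 - 1*5) - 5*(-4)))² = (-107 + ((3 - 1*5) - 5*(-4)))² = (-107 + ((3 - 5) + 20))² = (-107 + (-2 + 20))² = (-107 + 18)² = (-89)² = 7921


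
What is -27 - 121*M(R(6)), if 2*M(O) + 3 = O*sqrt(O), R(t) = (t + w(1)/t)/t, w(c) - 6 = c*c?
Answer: 309/2 - 5203*sqrt(43)/432 ≈ 75.522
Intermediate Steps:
w(c) = 6 + c**2 (w(c) = 6 + c*c = 6 + c**2)
R(t) = (t + 7/t)/t (R(t) = (t + (6 + 1**2)/t)/t = (t + (6 + 1)/t)/t = (t + 7/t)/t)
M(O) = -3/2 + O**(3/2)/2 (M(O) = -3/2 + (O*sqrt(O))/2 = -3/2 + O**(3/2)/2)
-27 - 121*M(R(6)) = -27 - 121*(-3/2 + (1 + 7/6**2)**(3/2)/2) = -27 - 121*(-3/2 + (1 + 7*(1/36))**(3/2)/2) = -27 - 121*(-3/2 + (1 + 7/36)**(3/2)/2) = -27 - 121*(-3/2 + (43/36)**(3/2)/2) = -27 - 121*(-3/2 + (43*sqrt(43)/216)/2) = -27 - 121*(-3/2 + 43*sqrt(43)/432) = -27 + (363/2 - 5203*sqrt(43)/432) = 309/2 - 5203*sqrt(43)/432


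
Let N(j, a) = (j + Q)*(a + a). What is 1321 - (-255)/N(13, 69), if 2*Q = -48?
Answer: 668341/506 ≈ 1320.8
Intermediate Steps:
Q = -24 (Q = (½)*(-48) = -24)
N(j, a) = 2*a*(-24 + j) (N(j, a) = (j - 24)*(a + a) = (-24 + j)*(2*a) = 2*a*(-24 + j))
1321 - (-255)/N(13, 69) = 1321 - (-255)/(2*69*(-24 + 13)) = 1321 - (-255)/(2*69*(-11)) = 1321 - (-255)/(-1518) = 1321 - (-255)*(-1)/1518 = 1321 - 1*85/506 = 1321 - 85/506 = 668341/506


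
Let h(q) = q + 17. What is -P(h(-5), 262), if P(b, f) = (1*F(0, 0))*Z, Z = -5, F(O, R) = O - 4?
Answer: -20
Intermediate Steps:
F(O, R) = -4 + O
h(q) = 17 + q
P(b, f) = 20 (P(b, f) = (1*(-4 + 0))*(-5) = (1*(-4))*(-5) = -4*(-5) = 20)
-P(h(-5), 262) = -1*20 = -20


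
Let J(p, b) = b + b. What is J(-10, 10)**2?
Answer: 400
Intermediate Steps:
J(p, b) = 2*b
J(-10, 10)**2 = (2*10)**2 = 20**2 = 400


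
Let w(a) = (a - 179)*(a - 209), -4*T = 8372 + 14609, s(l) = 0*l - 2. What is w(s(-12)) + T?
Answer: 129783/4 ≈ 32446.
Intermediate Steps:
s(l) = -2 (s(l) = 0 - 2 = -2)
T = -22981/4 (T = -(8372 + 14609)/4 = -1/4*22981 = -22981/4 ≈ -5745.3)
w(a) = (-209 + a)*(-179 + a) (w(a) = (-179 + a)*(-209 + a) = (-209 + a)*(-179 + a))
w(s(-12)) + T = (37411 + (-2)**2 - 388*(-2)) - 22981/4 = (37411 + 4 + 776) - 22981/4 = 38191 - 22981/4 = 129783/4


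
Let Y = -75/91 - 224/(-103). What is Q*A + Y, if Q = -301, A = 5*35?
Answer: -493710116/9373 ≈ -52674.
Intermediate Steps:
A = 175
Y = 12659/9373 (Y = -75*1/91 - 224*(-1/103) = -75/91 + 224/103 = 12659/9373 ≈ 1.3506)
Q*A + Y = -301*175 + 12659/9373 = -52675 + 12659/9373 = -493710116/9373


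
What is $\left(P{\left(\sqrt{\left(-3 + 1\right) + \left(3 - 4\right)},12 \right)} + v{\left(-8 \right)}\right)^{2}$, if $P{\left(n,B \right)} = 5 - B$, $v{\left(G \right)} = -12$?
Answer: $361$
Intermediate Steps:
$\left(P{\left(\sqrt{\left(-3 + 1\right) + \left(3 - 4\right)},12 \right)} + v{\left(-8 \right)}\right)^{2} = \left(\left(5 - 12\right) - 12\right)^{2} = \left(-7 - 12\right)^{2} = \left(-19\right)^{2} = 361$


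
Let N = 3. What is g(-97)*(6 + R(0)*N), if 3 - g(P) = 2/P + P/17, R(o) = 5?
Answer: 302190/1649 ≈ 183.26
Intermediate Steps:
g(P) = 3 - 2/P - P/17 (g(P) = 3 - (2/P + P/17) = 3 + (-2/P - P/17) = 3 - 2/P - P/17)
g(-97)*(6 + R(0)*N) = (3 - 2/(-97) - 1/17*(-97))*(6 + 5*3) = (3 - 2*(-1/97) + 97/17)*(6 + 15) = (3 + 2/97 + 97/17)*21 = (14390/1649)*21 = 302190/1649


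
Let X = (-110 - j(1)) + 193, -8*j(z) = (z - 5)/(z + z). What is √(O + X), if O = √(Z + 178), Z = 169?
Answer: √(331 + 4*√347)/2 ≈ 10.069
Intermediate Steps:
j(z) = -(-5 + z)/(16*z) (j(z) = -(z - 5)/(8*(z + z)) = -(-5 + z)/(8*(2*z)) = -(-5 + z)*1/(2*z)/8 = -(-5 + z)/(16*z))
O = √347 (O = √(169 + 178) = √347 ≈ 18.628)
X = 331/4 (X = (-110 - (5 - 1*1)/(16*1)) + 193 = (-110 - (5 - 1)/16) + 193 = (-110 - 4/16) + 193 = (-110 - 1*¼) + 193 = (-110 - ¼) + 193 = -441/4 + 193 = 331/4 ≈ 82.750)
√(O + X) = √(√347 + 331/4) = √(331/4 + √347)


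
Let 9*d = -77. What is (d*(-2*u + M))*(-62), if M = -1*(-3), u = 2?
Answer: -4774/9 ≈ -530.44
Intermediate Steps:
d = -77/9 (d = (⅑)*(-77) = -77/9 ≈ -8.5556)
M = 3
(d*(-2*u + M))*(-62) = -77*(-2*2 + 3)/9*(-62) = -77*(-4 + 3)/9*(-62) = -77/9*(-1)*(-62) = (77/9)*(-62) = -4774/9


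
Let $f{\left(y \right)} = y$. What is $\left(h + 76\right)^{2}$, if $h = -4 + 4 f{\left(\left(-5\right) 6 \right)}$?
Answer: $2304$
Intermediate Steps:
$h = -124$ ($h = -4 + 4 \left(\left(-5\right) 6\right) = -4 + 4 \left(-30\right) = -4 - 120 = -124$)
$\left(h + 76\right)^{2} = \left(-124 + 76\right)^{2} = \left(-48\right)^{2} = 2304$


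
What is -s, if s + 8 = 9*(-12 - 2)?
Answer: 134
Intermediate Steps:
s = -134 (s = -8 + 9*(-12 - 2) = -8 + 9*(-14) = -8 - 126 = -134)
-s = -1*(-134) = 134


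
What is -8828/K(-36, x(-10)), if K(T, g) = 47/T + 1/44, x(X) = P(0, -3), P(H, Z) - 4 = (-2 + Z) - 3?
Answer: 873972/127 ≈ 6881.7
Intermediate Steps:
P(H, Z) = -1 + Z (P(H, Z) = 4 + ((-2 + Z) - 3) = 4 + (-5 + Z) = -1 + Z)
x(X) = -4 (x(X) = -1 - 3 = -4)
K(T, g) = 1/44 + 47/T (K(T, g) = 47/T + 1*(1/44) = 47/T + 1/44 = 1/44 + 47/T)
-8828/K(-36, x(-10)) = -8828*(-1584/(2068 - 36)) = -8828/((1/44)*(-1/36)*2032) = -8828/(-127/99) = -8828*(-99/127) = 873972/127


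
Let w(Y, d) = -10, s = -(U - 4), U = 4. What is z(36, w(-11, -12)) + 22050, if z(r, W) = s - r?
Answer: 22014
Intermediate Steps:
s = 0 (s = -(4 - 4) = -1*0 = 0)
z(r, W) = -r (z(r, W) = 0 - r = -r)
z(36, w(-11, -12)) + 22050 = -1*36 + 22050 = -36 + 22050 = 22014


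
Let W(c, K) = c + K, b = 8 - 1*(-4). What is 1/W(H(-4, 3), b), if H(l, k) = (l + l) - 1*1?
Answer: 1/3 ≈ 0.33333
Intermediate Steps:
H(l, k) = -1 + 2*l (H(l, k) = 2*l - 1 = -1 + 2*l)
b = 12 (b = 8 + 4 = 12)
W(c, K) = K + c
1/W(H(-4, 3), b) = 1/(12 + (-1 + 2*(-4))) = 1/(12 + (-1 - 8)) = 1/(12 - 9) = 1/3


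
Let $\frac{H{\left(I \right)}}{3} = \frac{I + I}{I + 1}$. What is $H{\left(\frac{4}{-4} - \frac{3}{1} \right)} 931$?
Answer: $7448$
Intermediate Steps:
$H{\left(I \right)} = \frac{6 I}{1 + I}$ ($H{\left(I \right)} = 3 \frac{I + I}{I + 1} = 3 \frac{2 I}{1 + I} = \frac{6 I}{1 + I}$)
$H{\left(\frac{4}{-4} - \frac{3}{1} \right)} 931 = \frac{6 \left(\frac{4}{-4} - \frac{3}{1}\right)}{1 + \left(\frac{4}{-4} - \frac{3}{1}\right)} 931 = \frac{6 \left(4 \left(- \frac{1}{4}\right) - 3\right)}{1 + \left(4 \left(- \frac{1}{4}\right) - 3\right)} 931 = \frac{6 \left(-1 - 3\right)}{1 - 4} \cdot 931 = 6 \left(-4\right) \frac{1}{1 - 4} \cdot 931 = 6 \left(-4\right) \frac{1}{-3} \cdot 931 = 6 \left(-4\right) \left(- \frac{1}{3}\right) 931 = 8 \cdot 931 = 7448$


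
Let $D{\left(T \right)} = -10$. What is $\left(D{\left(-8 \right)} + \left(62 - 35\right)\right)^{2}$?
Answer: $289$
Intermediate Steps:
$\left(D{\left(-8 \right)} + \left(62 - 35\right)\right)^{2} = \left(-10 + \left(62 - 35\right)\right)^{2} = \left(-10 + 27\right)^{2} = 17^{2} = 289$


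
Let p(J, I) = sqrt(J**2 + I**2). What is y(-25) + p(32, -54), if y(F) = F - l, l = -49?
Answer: 24 + 2*sqrt(985) ≈ 86.769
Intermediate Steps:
y(F) = 49 + F (y(F) = F - 1*(-49) = F + 49 = 49 + F)
p(J, I) = sqrt(I**2 + J**2)
y(-25) + p(32, -54) = (49 - 25) + sqrt((-54)**2 + 32**2) = 24 + sqrt(2916 + 1024) = 24 + sqrt(3940) = 24 + 2*sqrt(985)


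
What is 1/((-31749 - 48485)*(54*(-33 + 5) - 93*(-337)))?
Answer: -1/2393299986 ≈ -4.1783e-10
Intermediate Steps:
1/((-31749 - 48485)*(54*(-33 + 5) - 93*(-337))) = 1/(-80234*(54*(-28) + 31341)) = 1/(-80234*(-1512 + 31341)) = 1/(-80234*29829) = 1/(-2393299986) = -1/2393299986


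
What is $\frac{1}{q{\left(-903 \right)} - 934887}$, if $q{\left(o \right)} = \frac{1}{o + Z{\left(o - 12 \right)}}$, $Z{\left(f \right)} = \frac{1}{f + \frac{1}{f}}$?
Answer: $- \frac{756015993}{706789524485017} \approx -1.0696 \cdot 10^{-6}$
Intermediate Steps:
$q{\left(o \right)} = \frac{1}{o + \frac{-12 + o}{1 + \left(-12 + o\right)^{2}}}$ ($q{\left(o \right)} = \frac{1}{o + \frac{o - 12}{1 + \left(o - 12\right)^{2}}} = \frac{1}{o + \frac{-12 + o}{1 + \left(-12 + o\right)^{2}}}$)
$\frac{1}{q{\left(-903 \right)} - 934887} = \frac{1}{\frac{1 + \left(-12 - 903\right)^{2}}{-12 - 903 - 903 \left(1 + \left(-12 - 903\right)^{2}\right)} - 934887} = \frac{1}{\frac{1 + \left(-915\right)^{2}}{-12 - 903 - 903 \left(1 + \left(-915\right)^{2}\right)} - 934887} = \frac{1}{\frac{1 + 837225}{-12 - 903 - 903 \left(1 + 837225\right)} - 934887} = \frac{1}{\frac{1}{-12 - 903 - 756015078} \cdot 837226 - 934887} = \frac{1}{\frac{1}{-756015993} \cdot 837226 - 934887} = \frac{1}{\left(- \frac{1}{756015993}\right) 837226 - 934887} = \frac{1}{- \frac{837226}{756015993} - 934887} = \frac{1}{- \frac{706789524485017}{756015993}} = - \frac{756015993}{706789524485017}$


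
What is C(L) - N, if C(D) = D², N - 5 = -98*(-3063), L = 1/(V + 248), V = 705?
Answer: -272625269410/908209 ≈ -3.0018e+5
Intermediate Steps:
L = 1/953 (L = 1/(705 + 248) = 1/953 ≈ 0.0010493)
N = 300179 (N = 5 - 98*(-3063) = 5 + 300174 = 300179)
C(L) - N = (1/953)² - 1*300179 = 1/908209 - 300179 = -272625269410/908209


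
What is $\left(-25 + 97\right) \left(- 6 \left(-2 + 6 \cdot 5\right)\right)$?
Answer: $-12096$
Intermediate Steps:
$\left(-25 + 97\right) \left(- 6 \left(-2 + 6 \cdot 5\right)\right) = 72 \left(- 6 \left(-2 + 30\right)\right) = 72 \left(\left(-6\right) 28\right) = 72 \left(-168\right) = -12096$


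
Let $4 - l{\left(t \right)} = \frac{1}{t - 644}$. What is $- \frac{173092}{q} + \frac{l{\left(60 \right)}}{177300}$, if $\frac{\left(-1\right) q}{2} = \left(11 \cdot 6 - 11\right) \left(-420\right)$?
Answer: $- \frac{398275369}{106304352} \approx -3.7466$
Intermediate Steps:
$l{\left(t \right)} = 4 - \frac{1}{-644 + t}$ ($l{\left(t \right)} = 4 - \frac{1}{t - 644} = 4 - \frac{1}{-644 + t}$)
$q = 46200$ ($q = - 2 \left(11 \cdot 6 - 11\right) \left(-420\right) = - 2 \left(66 - 11\right) \left(-420\right) = - 2 \cdot 55 \left(-420\right) = \left(-2\right) \left(-23100\right) = 46200$)
$- \frac{173092}{q} + \frac{l{\left(60 \right)}}{177300} = - \frac{173092}{46200} + \frac{\frac{1}{-644 + 60} \left(-2577 + 4 \cdot 60\right)}{177300} = \left(-173092\right) \frac{1}{46200} + \frac{-2577 + 240}{-584} \cdot \frac{1}{177300} = - \frac{43273}{11550} + \left(- \frac{1}{584}\right) \left(-2337\right) \frac{1}{177300} = - \frac{43273}{11550} + \frac{2337}{584} \cdot \frac{1}{177300} = - \frac{43273}{11550} + \frac{779}{34514400} = - \frac{398275369}{106304352}$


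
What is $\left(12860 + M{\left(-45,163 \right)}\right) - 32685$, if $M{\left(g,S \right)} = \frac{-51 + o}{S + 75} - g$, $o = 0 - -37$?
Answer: $- \frac{336261}{17} \approx -19780.0$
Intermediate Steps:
$o = 37$ ($o = 0 + 37 = 37$)
$M{\left(g,S \right)} = - g - \frac{14}{75 + S}$ ($M{\left(g,S \right)} = \frac{-51 + 37}{S + 75} - g = - \frac{14}{75 + S} - g = - g - \frac{14}{75 + S}$)
$\left(12860 + M{\left(-45,163 \right)}\right) - 32685 = \left(12860 + \frac{-14 - -3375 - 163 \left(-45\right)}{75 + 163}\right) - 32685 = \left(12860 + \frac{-14 + 3375 + 7335}{238}\right) - 32685 = \left(12860 + \frac{1}{238} \cdot 10696\right) - 32685 = \left(12860 + \frac{764}{17}\right) - 32685 = \frac{219384}{17} - 32685 = - \frac{336261}{17}$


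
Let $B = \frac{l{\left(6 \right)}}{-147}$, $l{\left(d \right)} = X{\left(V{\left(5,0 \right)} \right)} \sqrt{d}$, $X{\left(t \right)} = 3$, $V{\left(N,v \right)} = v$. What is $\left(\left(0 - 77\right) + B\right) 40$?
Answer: $-3080 - \frac{40 \sqrt{6}}{49} \approx -3082.0$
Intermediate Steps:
$l{\left(d \right)} = 3 \sqrt{d}$
$B = - \frac{\sqrt{6}}{49}$ ($B = \frac{3 \sqrt{6}}{-147} = 3 \sqrt{6} \left(- \frac{1}{147}\right) = - \frac{\sqrt{6}}{49} \approx -0.04999$)
$\left(\left(0 - 77\right) + B\right) 40 = \left(\left(0 - 77\right) - \frac{\sqrt{6}}{49}\right) 40 = \left(-77 - \frac{\sqrt{6}}{49}\right) 40 = -3080 - \frac{40 \sqrt{6}}{49}$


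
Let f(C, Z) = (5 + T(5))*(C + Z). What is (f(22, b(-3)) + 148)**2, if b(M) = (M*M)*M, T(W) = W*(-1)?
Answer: 21904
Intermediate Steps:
T(W) = -W
b(M) = M**3 (b(M) = M**2*M = M**3)
f(C, Z) = 0 (f(C, Z) = (5 - 1*5)*(C + Z) = (5 - 5)*(C + Z) = 0*(C + Z) = 0)
(f(22, b(-3)) + 148)**2 = (0 + 148)**2 = 148**2 = 21904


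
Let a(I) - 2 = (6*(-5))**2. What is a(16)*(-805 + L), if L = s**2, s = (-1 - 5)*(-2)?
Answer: -596222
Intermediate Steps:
s = 12 (s = -6*(-2) = 12)
a(I) = 902 (a(I) = 2 + (6*(-5))**2 = 2 + (-30)**2 = 2 + 900 = 902)
L = 144 (L = 12**2 = 144)
a(16)*(-805 + L) = 902*(-805 + 144) = 902*(-661) = -596222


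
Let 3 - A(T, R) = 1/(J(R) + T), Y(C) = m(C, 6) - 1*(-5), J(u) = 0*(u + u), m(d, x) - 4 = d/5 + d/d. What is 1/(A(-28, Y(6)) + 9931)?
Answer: 28/278153 ≈ 0.00010066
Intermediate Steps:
m(d, x) = 5 + d/5 (m(d, x) = 4 + (d/5 + d/d) = 4 + (d*(⅕) + 1) = 4 + (d/5 + 1) = 4 + (1 + d/5) = 5 + d/5)
J(u) = 0 (J(u) = 0*(2*u) = 0)
Y(C) = 10 + C/5 (Y(C) = (5 + C/5) - 1*(-5) = (5 + C/5) + 5 = 10 + C/5)
A(T, R) = 3 - 1/T (A(T, R) = 3 - 1/(0 + T) = 3 - 1/T)
1/(A(-28, Y(6)) + 9931) = 1/((3 - 1/(-28)) + 9931) = 1/((3 - 1*(-1/28)) + 9931) = 1/((3 + 1/28) + 9931) = 1/(85/28 + 9931) = 1/(278153/28) = 28/278153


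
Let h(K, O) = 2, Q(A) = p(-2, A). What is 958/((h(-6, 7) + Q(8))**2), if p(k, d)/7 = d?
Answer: 479/1682 ≈ 0.28478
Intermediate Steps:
p(k, d) = 7*d
Q(A) = 7*A
958/((h(-6, 7) + Q(8))**2) = 958/((2 + 7*8)**2) = 958/((2 + 56)**2) = 958/(58**2) = 958/3364 = 958*(1/3364) = 479/1682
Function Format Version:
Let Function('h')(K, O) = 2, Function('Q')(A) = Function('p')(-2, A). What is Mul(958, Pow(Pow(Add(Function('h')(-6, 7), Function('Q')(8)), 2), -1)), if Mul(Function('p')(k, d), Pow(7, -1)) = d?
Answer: Rational(479, 1682) ≈ 0.28478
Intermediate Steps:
Function('p')(k, d) = Mul(7, d)
Function('Q')(A) = Mul(7, A)
Mul(958, Pow(Pow(Add(Function('h')(-6, 7), Function('Q')(8)), 2), -1)) = Mul(958, Pow(Pow(Add(2, Mul(7, 8)), 2), -1)) = Mul(958, Pow(Pow(Add(2, 56), 2), -1)) = Mul(958, Pow(Pow(58, 2), -1)) = Mul(958, Pow(3364, -1)) = Mul(958, Rational(1, 3364)) = Rational(479, 1682)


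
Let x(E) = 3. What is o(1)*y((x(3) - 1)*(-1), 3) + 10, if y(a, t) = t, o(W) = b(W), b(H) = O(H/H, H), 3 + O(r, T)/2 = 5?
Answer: 22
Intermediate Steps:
O(r, T) = 4 (O(r, T) = -6 + 2*5 = -6 + 10 = 4)
b(H) = 4
o(W) = 4
o(1)*y((x(3) - 1)*(-1), 3) + 10 = 4*3 + 10 = 12 + 10 = 22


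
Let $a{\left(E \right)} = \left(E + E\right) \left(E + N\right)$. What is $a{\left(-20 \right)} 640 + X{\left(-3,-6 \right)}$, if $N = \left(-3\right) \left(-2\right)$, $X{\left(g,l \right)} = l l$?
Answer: $358436$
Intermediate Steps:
$X{\left(g,l \right)} = l^{2}$
$N = 6$
$a{\left(E \right)} = 2 E \left(6 + E\right)$ ($a{\left(E \right)} = \left(E + E\right) \left(E + 6\right) = 2 E \left(6 + E\right)$)
$a{\left(-20 \right)} 640 + X{\left(-3,-6 \right)} = 2 \left(-20\right) \left(6 - 20\right) 640 + \left(-6\right)^{2} = 2 \left(-20\right) \left(-14\right) 640 + 36 = 560 \cdot 640 + 36 = 358400 + 36 = 358436$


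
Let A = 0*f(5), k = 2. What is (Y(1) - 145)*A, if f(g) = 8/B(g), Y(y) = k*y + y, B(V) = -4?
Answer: 0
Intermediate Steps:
Y(y) = 3*y (Y(y) = 2*y + y = 3*y)
f(g) = -2 (f(g) = 8/(-4) = 8*(-1/4) = -2)
A = 0 (A = 0*(-2) = 0)
(Y(1) - 145)*A = (3*1 - 145)*0 = (3 - 145)*0 = -142*0 = 0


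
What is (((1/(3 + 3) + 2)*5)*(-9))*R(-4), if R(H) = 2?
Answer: -195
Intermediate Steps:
(((1/(3 + 3) + 2)*5)*(-9))*R(-4) = (((1/(3 + 3) + 2)*5)*(-9))*2 = (((1/6 + 2)*5)*(-9))*2 = (((⅙ + 2)*5)*(-9))*2 = (((13/6)*5)*(-9))*2 = ((65/6)*(-9))*2 = -195/2*2 = -195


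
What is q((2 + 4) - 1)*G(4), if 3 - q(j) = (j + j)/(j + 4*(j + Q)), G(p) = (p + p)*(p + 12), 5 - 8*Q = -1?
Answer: 2368/7 ≈ 338.29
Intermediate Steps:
Q = ¾ (Q = 5/8 - ⅛*(-1) = 5/8 + ⅛ = ¾ ≈ 0.75000)
G(p) = 2*p*(12 + p) (G(p) = (2*p)*(12 + p) = 2*p*(12 + p))
q(j) = 3 - 2*j/(3 + 5*j) (q(j) = 3 - (j + j)/(j + 4*(j + ¾)) = 3 - 2*j/(j + 4*(¾ + j)) = 3 - 2*j/(j + (3 + 4*j)) = 3 - 2*j/(3 + 5*j))
q((2 + 4) - 1)*G(4) = ((9 + 13*((2 + 4) - 1))/(3 + 5*((2 + 4) - 1)))*(2*4*(12 + 4)) = ((9 + 13*(6 - 1))/(3 + 5*(6 - 1)))*(2*4*16) = ((9 + 13*5)/(3 + 5*5))*128 = ((9 + 65)/(3 + 25))*128 = (74/28)*128 = ((1/28)*74)*128 = (37/14)*128 = 2368/7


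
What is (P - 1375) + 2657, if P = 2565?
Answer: 3847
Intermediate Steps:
(P - 1375) + 2657 = (2565 - 1375) + 2657 = 1190 + 2657 = 3847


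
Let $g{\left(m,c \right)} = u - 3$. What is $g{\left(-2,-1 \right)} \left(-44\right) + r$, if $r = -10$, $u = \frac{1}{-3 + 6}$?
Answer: $\frac{322}{3} \approx 107.33$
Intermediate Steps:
$u = \frac{1}{3} \approx 0.33333$
$g{\left(m,c \right)} = - \frac{8}{3}$ ($g{\left(m,c \right)} = \frac{1}{3} - 3 = - \frac{8}{3}$)
$g{\left(-2,-1 \right)} \left(-44\right) + r = \left(- \frac{8}{3}\right) \left(-44\right) - 10 = \frac{352}{3} - 10 = \frac{322}{3}$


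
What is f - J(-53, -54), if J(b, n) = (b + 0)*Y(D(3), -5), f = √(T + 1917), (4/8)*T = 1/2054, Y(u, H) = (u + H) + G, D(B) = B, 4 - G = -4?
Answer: 318 + 2*√505479130/1027 ≈ 361.78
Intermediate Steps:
G = 8 (G = 4 - 1*(-4) = 4 + 4 = 8)
Y(u, H) = 8 + H + u (Y(u, H) = (u + H) + 8 = (H + u) + 8 = 8 + H + u)
T = 1/1027 (T = 2/2054 = 2*(1/2054) = 1/1027 ≈ 0.00097371)
f = 2*√505479130/1027 (f = √(1/1027 + 1917) = √(1968760/1027) = 2*√505479130/1027 ≈ 43.784)
J(b, n) = 6*b (J(b, n) = (b + 0)*(8 - 5 + 3) = b*6 = 6*b)
f - J(-53, -54) = 2*√505479130/1027 - 6*(-53) = 2*√505479130/1027 - 1*(-318) = 2*√505479130/1027 + 318 = 318 + 2*√505479130/1027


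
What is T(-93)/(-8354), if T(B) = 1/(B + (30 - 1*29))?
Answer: 1/768568 ≈ 1.3011e-6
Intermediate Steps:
T(B) = 1/(1 + B) (T(B) = 1/(B + (30 - 29)) = 1/(B + 1) = 1/(1 + B))
T(-93)/(-8354) = 1/((1 - 93)*(-8354)) = -1/8354/(-92) = -1/92*(-1/8354) = 1/768568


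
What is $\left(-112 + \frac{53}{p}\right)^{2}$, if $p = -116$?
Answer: $\frac{170172025}{13456} \approx 12647.0$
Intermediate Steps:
$\left(-112 + \frac{53}{p}\right)^{2} = \left(-112 + \frac{53}{-116}\right)^{2} = \left(-112 + 53 \left(- \frac{1}{116}\right)\right)^{2} = \left(-112 - \frac{53}{116}\right)^{2} = \left(- \frac{13045}{116}\right)^{2} = \frac{170172025}{13456}$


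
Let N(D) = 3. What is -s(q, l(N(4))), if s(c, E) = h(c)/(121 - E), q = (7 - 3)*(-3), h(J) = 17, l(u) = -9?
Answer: -17/130 ≈ -0.13077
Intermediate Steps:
q = -12 (q = 4*(-3) = -12)
s(c, E) = 17/(121 - E)
-s(q, l(N(4))) = -(-17)/(-121 - 9) = -(-17)/(-130) = -(-17)*(-1)/130 = -1*17/130 = -17/130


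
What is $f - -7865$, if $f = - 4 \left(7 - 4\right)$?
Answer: $7853$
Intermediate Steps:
$f = -12$ ($f = \left(-4\right) 3 = -12$)
$f - -7865 = -12 - -7865 = -12 + 7865 = 7853$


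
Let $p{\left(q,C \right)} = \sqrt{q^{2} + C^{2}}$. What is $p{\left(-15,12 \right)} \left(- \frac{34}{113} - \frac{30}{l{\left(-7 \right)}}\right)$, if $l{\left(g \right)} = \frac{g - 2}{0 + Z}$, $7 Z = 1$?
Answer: $\frac{416 \sqrt{41}}{791} \approx 3.3675$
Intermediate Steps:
$Z = \frac{1}{7}$ ($Z = \frac{1}{7} \cdot 1 = \frac{1}{7} \approx 0.14286$)
$p{\left(q,C \right)} = \sqrt{C^{2} + q^{2}}$
$l{\left(g \right)} = -14 + 7 g$ ($l{\left(g \right)} = \frac{g - 2}{0 + \frac{1}{7}} = \left(-2 + g\right) \frac{1}{\frac{1}{7}} = \left(-2 + g\right) 7 = -14 + 7 g$)
$p{\left(-15,12 \right)} \left(- \frac{34}{113} - \frac{30}{l{\left(-7 \right)}}\right) = \sqrt{12^{2} + \left(-15\right)^{2}} \left(- \frac{34}{113} - \frac{30}{-14 + 7 \left(-7\right)}\right) = \sqrt{144 + 225} \left(\left(-34\right) \frac{1}{113} - \frac{30}{-14 - 49}\right) = \sqrt{369} \left(- \frac{34}{113} - \frac{30}{-63}\right) = 3 \sqrt{41} \left(- \frac{34}{113} - - \frac{10}{21}\right) = 3 \sqrt{41} \left(- \frac{34}{113} + \frac{10}{21}\right) = 3 \sqrt{41} \cdot \frac{416}{2373} = \frac{416 \sqrt{41}}{791}$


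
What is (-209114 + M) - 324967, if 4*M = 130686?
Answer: -1002819/2 ≈ -5.0141e+5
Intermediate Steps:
M = 65343/2 (M = (¼)*130686 = 65343/2 ≈ 32672.)
(-209114 + M) - 324967 = (-209114 + 65343/2) - 324967 = -352885/2 - 324967 = -1002819/2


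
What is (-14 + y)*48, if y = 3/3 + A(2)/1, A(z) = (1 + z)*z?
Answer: -336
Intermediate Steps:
A(z) = z*(1 + z)
y = 7 (y = 3/3 + (2*(1 + 2))/1 = 3*(⅓) + (2*3)*1 = 1 + 6*1 = 1 + 6 = 7)
(-14 + y)*48 = (-14 + 7)*48 = -7*48 = -336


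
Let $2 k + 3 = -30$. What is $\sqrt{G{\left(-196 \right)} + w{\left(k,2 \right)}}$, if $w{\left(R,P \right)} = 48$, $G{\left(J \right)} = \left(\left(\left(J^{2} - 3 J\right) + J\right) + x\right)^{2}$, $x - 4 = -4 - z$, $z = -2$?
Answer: $122 \sqrt{101197} \approx 38810.0$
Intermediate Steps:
$k = - \frac{33}{2}$ ($k = - \frac{3}{2} + \frac{1}{2} \left(-30\right) = - \frac{3}{2} - 15 = - \frac{33}{2} \approx -16.5$)
$x = 2$ ($x = 4 - 2 = 2$)
$G{\left(J \right)} = \left(2 + J^{2} - 2 J\right)^{2}$ ($G{\left(J \right)} = \left(\left(\left(J^{2} - 3 J\right) + J\right) + 2\right)^{2} = \left(\left(J^{2} - 2 J\right) + 2\right)^{2} = \left(2 + J^{2} - 2 J\right)^{2}$)
$\sqrt{G{\left(-196 \right)} + w{\left(k,2 \right)}} = \sqrt{\left(2 + \left(-196\right)^{2} - -392\right)^{2} + 48} = \sqrt{\left(2 + 38416 + 392\right)^{2} + 48} = \sqrt{38810^{2} + 48} = \sqrt{1506216100 + 48} = \sqrt{1506216148} = 122 \sqrt{101197}$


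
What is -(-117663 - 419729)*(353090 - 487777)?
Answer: -72379716304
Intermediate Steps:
-(-117663 - 419729)*(353090 - 487777) = -(-537392)*(-134687) = -1*72379716304 = -72379716304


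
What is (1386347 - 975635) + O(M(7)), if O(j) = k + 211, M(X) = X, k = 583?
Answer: 411506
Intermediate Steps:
O(j) = 794 (O(j) = 583 + 211 = 794)
(1386347 - 975635) + O(M(7)) = (1386347 - 975635) + 794 = 410712 + 794 = 411506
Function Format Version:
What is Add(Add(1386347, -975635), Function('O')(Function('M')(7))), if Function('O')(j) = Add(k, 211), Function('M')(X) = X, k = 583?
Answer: 411506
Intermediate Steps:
Function('O')(j) = 794 (Function('O')(j) = Add(583, 211) = 794)
Add(Add(1386347, -975635), Function('O')(Function('M')(7))) = Add(Add(1386347, -975635), 794) = Add(410712, 794) = 411506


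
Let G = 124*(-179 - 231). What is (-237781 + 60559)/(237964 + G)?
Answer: -88611/93562 ≈ -0.94708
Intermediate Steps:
G = -50840 (G = 124*(-410) = -50840)
(-237781 + 60559)/(237964 + G) = (-237781 + 60559)/(237964 - 50840) = -177222/187124 = -177222*1/187124 = -88611/93562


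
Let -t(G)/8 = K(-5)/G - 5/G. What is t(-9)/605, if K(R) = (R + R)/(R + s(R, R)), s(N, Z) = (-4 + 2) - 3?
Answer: -32/5445 ≈ -0.0058770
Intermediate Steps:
s(N, Z) = -5 (s(N, Z) = -2 - 3 = -5)
K(R) = 2*R/(-5 + R) (K(R) = (R + R)/(R - 5) = (2*R)/(-5 + R) = 2*R/(-5 + R))
t(G) = 32/G (t(G) = -8*((2*(-5)/(-5 - 5))/G - 5/G) = -8*((2*(-5)/(-10))/G - 5/G) = -8*((2*(-5)*(-⅒))/G - 5/G) = -8*(1/G - 5/G) = -(-32)/G = 32/G)
t(-9)/605 = (32/(-9))/605 = (32*(-⅑))*(1/605) = -32/9*1/605 = -32/5445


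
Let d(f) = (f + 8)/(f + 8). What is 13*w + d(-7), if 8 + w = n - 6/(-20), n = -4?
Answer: -1511/10 ≈ -151.10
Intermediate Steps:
d(f) = 1 (d(f) = (8 + f)/(8 + f) = 1)
w = -117/10 (w = -8 + (-4 - 6/(-20)) = -8 + (-4 - 6*(-1/20)) = -8 + (-4 + 3/10) = -8 - 37/10 = -117/10 ≈ -11.700)
13*w + d(-7) = 13*(-117/10) + 1 = -1521/10 + 1 = -1511/10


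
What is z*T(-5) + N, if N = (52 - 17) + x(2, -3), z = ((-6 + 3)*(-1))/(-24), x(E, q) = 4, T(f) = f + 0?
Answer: 317/8 ≈ 39.625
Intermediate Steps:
T(f) = f
z = -1/8 (z = -3*(-1)*(-1/24) = 3*(-1/24) = -1/8 ≈ -0.12500)
N = 39 (N = (52 - 17) + 4 = 35 + 4 = 39)
z*T(-5) + N = -1/8*(-5) + 39 = 5/8 + 39 = 317/8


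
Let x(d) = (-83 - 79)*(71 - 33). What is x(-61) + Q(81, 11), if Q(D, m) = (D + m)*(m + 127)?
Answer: 6540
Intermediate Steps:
x(d) = -6156 (x(d) = -162*38 = -6156)
Q(D, m) = (127 + m)*(D + m) (Q(D, m) = (D + m)*(127 + m) = (127 + m)*(D + m))
x(-61) + Q(81, 11) = -6156 + (11² + 127*81 + 127*11 + 81*11) = -6156 + (121 + 10287 + 1397 + 891) = -6156 + 12696 = 6540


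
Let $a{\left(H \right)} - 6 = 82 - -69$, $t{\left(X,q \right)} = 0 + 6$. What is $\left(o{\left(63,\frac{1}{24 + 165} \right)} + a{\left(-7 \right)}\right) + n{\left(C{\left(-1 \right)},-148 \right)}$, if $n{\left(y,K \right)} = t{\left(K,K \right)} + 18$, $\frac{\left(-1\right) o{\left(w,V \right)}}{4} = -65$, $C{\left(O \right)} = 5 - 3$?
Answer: $441$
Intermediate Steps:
$t{\left(X,q \right)} = 6$
$C{\left(O \right)} = 2$ ($C{\left(O \right)} = 5 - 3 = 2$)
$o{\left(w,V \right)} = 260$ ($o{\left(w,V \right)} = \left(-4\right) \left(-65\right) = 260$)
$a{\left(H \right)} = 157$ ($a{\left(H \right)} = 6 + \left(82 - -69\right) = 6 + \left(82 + 69\right) = 6 + 151 = 157$)
$n{\left(y,K \right)} = 24$ ($n{\left(y,K \right)} = 6 + 18 = 24$)
$\left(o{\left(63,\frac{1}{24 + 165} \right)} + a{\left(-7 \right)}\right) + n{\left(C{\left(-1 \right)},-148 \right)} = \left(260 + 157\right) + 24 = 417 + 24 = 441$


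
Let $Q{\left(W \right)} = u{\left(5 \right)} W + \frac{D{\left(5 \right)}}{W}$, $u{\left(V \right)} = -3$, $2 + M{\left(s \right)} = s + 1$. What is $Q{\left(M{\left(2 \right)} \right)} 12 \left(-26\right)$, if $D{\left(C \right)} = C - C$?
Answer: $936$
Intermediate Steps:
$M{\left(s \right)} = -1 + s$ ($M{\left(s \right)} = -2 + \left(s + 1\right) = -2 + \left(1 + s\right) = -1 + s$)
$D{\left(C \right)} = 0$
$Q{\left(W \right)} = - 3 W$ ($Q{\left(W \right)} = - 3 W + \frac{0}{W} = - 3 W + 0 = - 3 W$)
$Q{\left(M{\left(2 \right)} \right)} 12 \left(-26\right) = - 3 \left(-1 + 2\right) 12 \left(-26\right) = \left(-3\right) 1 \cdot 12 \left(-26\right) = \left(-3\right) 12 \left(-26\right) = \left(-36\right) \left(-26\right) = 936$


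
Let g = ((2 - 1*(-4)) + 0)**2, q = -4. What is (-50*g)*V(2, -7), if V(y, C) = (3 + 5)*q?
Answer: 57600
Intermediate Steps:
V(y, C) = -32 (V(y, C) = (3 + 5)*(-4) = 8*(-4) = -32)
g = 36 (g = ((2 + 4) + 0)**2 = (6 + 0)**2 = 6**2 = 36)
(-50*g)*V(2, -7) = -50*36*(-32) = -1800*(-32) = 57600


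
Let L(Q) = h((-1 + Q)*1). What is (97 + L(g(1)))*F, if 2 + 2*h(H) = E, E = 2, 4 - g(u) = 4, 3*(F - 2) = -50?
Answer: -4268/3 ≈ -1422.7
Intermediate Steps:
F = -44/3 (F = 2 + (⅓)*(-50) = 2 - 50/3 = -44/3 ≈ -14.667)
g(u) = 0 (g(u) = 4 - 1*4 = 4 - 4 = 0)
h(H) = 0 (h(H) = -1 + (½)*2 = -1 + 1 = 0)
L(Q) = 0
(97 + L(g(1)))*F = (97 + 0)*(-44/3) = 97*(-44/3) = -4268/3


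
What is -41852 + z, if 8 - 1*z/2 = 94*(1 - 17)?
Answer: -38828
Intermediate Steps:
z = 3024 (z = 16 - 188*(1 - 17) = 16 - 188*(-16) = 16 - 2*(-1504) = 16 + 3008 = 3024)
-41852 + z = -41852 + 3024 = -38828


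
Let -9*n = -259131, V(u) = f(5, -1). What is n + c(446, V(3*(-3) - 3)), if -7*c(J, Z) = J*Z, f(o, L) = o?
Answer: 597949/21 ≈ 28474.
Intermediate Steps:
V(u) = 5
n = 86377/3 (n = -⅑*(-259131) = 86377/3 ≈ 28792.)
c(J, Z) = -J*Z/7
n + c(446, V(3*(-3) - 3)) = 86377/3 - ⅐*446*5 = 86377/3 - 2230/7 = 597949/21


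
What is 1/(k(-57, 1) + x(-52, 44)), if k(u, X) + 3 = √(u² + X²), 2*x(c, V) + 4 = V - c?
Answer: -43/1401 + 5*√130/1401 ≈ 0.0099991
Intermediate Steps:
x(c, V) = -2 + V/2 - c/2 (x(c, V) = -2 + (V - c)/2 = -2 + (V/2 - c/2) = -2 + V/2 - c/2)
k(u, X) = -3 + √(X² + u²) (k(u, X) = -3 + √(u² + X²) = -3 + √(X² + u²))
1/(k(-57, 1) + x(-52, 44)) = 1/((-3 + √(1² + (-57)²)) + (-2 + (½)*44 - ½*(-52))) = 1/((-3 + √(1 + 3249)) + (-2 + 22 + 26)) = 1/((-3 + √3250) + 46) = 1/((-3 + 5*√130) + 46) = 1/(43 + 5*√130)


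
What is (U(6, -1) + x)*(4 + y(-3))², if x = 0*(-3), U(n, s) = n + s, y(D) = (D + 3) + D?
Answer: 5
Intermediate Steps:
y(D) = 3 + 2*D (y(D) = (3 + D) + D = 3 + 2*D)
x = 0
(U(6, -1) + x)*(4 + y(-3))² = ((6 - 1) + 0)*(4 + (3 + 2*(-3)))² = (5 + 0)*(4 + (3 - 6))² = 5*(4 - 3)² = 5*1² = 5*1 = 5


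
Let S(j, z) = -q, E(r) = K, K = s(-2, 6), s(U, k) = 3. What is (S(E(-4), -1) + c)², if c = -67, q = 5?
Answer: 5184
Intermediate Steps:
K = 3
E(r) = 3
S(j, z) = -5 (S(j, z) = -1*5 = -5)
(S(E(-4), -1) + c)² = (-5 - 67)² = (-72)² = 5184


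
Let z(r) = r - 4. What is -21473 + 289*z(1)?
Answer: -22340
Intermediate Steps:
z(r) = -4 + r
-21473 + 289*z(1) = -21473 + 289*(-4 + 1) = -21473 + 289*(-3) = -21473 - 867 = -22340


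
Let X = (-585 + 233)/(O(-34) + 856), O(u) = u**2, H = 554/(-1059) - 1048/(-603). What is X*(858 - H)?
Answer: -16048950016/107068077 ≈ -149.89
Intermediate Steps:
H = 258590/212859 (H = 554*(-1/1059) - 1048*(-1/603) = -554/1059 + 1048/603 = 258590/212859 ≈ 1.2148)
X = -88/503 (X = (-585 + 233)/((-34)**2 + 856) = -352/(1156 + 856) = -352/2012 = -352*1/2012 = -88/503 ≈ -0.17495)
X*(858 - H) = -88*(858 - 1*258590/212859)/503 = -88*(858 - 258590/212859)/503 = -88/503*182374432/212859 = -16048950016/107068077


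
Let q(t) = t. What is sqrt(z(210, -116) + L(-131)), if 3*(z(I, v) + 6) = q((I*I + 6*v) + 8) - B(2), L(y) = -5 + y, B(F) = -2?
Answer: 2*sqrt(32241)/3 ≈ 119.71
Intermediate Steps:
z(I, v) = -8/3 + 2*v + I**2/3 (z(I, v) = -6 + (((I*I + 6*v) + 8) - 1*(-2))/3 = -6 + (((I**2 + 6*v) + 8) + 2)/3 = -6 + ((8 + I**2 + 6*v) + 2)/3 = -6 + (10 + I**2 + 6*v)/3 = -6 + (10/3 + 2*v + I**2/3) = -8/3 + 2*v + I**2/3)
sqrt(z(210, -116) + L(-131)) = sqrt((-8/3 + 2*(-116) + (1/3)*210**2) + (-5 - 131)) = sqrt((-8/3 - 232 + (1/3)*44100) - 136) = sqrt((-8/3 - 232 + 14700) - 136) = sqrt(43396/3 - 136) = sqrt(42988/3) = 2*sqrt(32241)/3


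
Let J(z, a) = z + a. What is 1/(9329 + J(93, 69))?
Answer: 1/9491 ≈ 0.00010536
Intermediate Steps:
J(z, a) = a + z
1/(9329 + J(93, 69)) = 1/(9329 + (69 + 93)) = 1/(9329 + 162) = 1/9491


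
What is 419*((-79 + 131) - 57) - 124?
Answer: -2219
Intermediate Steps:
419*((-79 + 131) - 57) - 124 = 419*(52 - 57) - 124 = 419*(-5) - 124 = -2095 - 124 = -2219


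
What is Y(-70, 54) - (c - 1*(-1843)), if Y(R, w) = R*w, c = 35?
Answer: -5658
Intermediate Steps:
Y(-70, 54) - (c - 1*(-1843)) = -70*54 - (35 - 1*(-1843)) = -3780 - (35 + 1843) = -3780 - 1*1878 = -3780 - 1878 = -5658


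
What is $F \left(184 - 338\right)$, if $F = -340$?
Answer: $52360$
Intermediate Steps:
$F \left(184 - 338\right) = - 340 \left(184 - 338\right) = \left(-340\right) \left(-154\right) = 52360$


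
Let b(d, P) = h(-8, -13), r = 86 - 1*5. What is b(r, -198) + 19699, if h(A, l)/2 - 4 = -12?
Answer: 19683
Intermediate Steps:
r = 81 (r = 86 - 5 = 81)
h(A, l) = -16 (h(A, l) = 8 + 2*(-12) = 8 - 24 = -16)
b(d, P) = -16
b(r, -198) + 19699 = -16 + 19699 = 19683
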